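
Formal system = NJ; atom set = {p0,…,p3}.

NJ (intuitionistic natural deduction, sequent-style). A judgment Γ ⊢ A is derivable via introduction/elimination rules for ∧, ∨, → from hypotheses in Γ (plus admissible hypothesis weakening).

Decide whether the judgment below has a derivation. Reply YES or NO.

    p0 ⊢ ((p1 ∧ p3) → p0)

Derivation trace:
[→I] p0 ⊢ ((p1 ∧ p3) → p0)
  [Wk] p0, (p1 ∧ p3) ⊢ p0
    [Ax] p0 ⊢ p0

Result: YES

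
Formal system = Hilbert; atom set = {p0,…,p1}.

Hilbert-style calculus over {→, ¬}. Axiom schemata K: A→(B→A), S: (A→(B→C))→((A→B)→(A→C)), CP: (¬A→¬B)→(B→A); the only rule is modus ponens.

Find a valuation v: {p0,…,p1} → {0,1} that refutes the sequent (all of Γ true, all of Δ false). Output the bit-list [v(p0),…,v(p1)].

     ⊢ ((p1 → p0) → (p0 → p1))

Enumerate valuations to refute Γ ⊢ Δ:
  v=00: Γ:[] Δ:[((p1 → p0) → (p0 → p1))=T] refutes=False
  v=01: Γ:[] Δ:[((p1 → p0) → (p0 → p1))=T] refutes=False
  v=10: Γ:[] Δ:[((p1 → p0) → (p0 → p1))=F] refutes=True  ← countermodel

Result: [1, 0]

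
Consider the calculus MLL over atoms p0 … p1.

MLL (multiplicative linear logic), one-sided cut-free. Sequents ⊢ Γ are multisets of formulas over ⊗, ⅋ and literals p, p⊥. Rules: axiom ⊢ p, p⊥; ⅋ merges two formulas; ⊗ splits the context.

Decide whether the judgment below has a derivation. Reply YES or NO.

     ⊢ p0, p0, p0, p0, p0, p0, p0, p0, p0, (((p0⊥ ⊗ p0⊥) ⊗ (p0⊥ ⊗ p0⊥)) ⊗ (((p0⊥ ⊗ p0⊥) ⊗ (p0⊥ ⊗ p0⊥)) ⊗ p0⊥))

Derivation (root first):
[⊗]  ⊢ p0, p0, p0, p0, p0, p0, p0, p0, p0, (((p0⊥ ⊗ p0⊥) ⊗ (p0⊥ ⊗ p0⊥)) ⊗ (((p0⊥ ⊗ p0⊥) ⊗ (p0⊥ ⊗ p0⊥)) ⊗ p0⊥))
  [⊗]  ⊢ p0, p0, p0, p0, ((p0⊥ ⊗ p0⊥) ⊗ (p0⊥ ⊗ p0⊥))
    [⊗]  ⊢ p0, p0, (p0⊥ ⊗ p0⊥)
      [Ax]  ⊢ p0, p0⊥
      [Ax]  ⊢ p0, p0⊥
    [⊗]  ⊢ p0, p0, (p0⊥ ⊗ p0⊥)
      [Ax]  ⊢ p0, p0⊥
      [Ax]  ⊢ p0, p0⊥
  [⊗]  ⊢ p0, p0, p0, p0, p0, (((p0⊥ ⊗ p0⊥) ⊗ (p0⊥ ⊗ p0⊥)) ⊗ p0⊥)
    [⊗]  ⊢ p0, p0, p0, p0, ((p0⊥ ⊗ p0⊥) ⊗ (p0⊥ ⊗ p0⊥))
      [⊗]  ⊢ p0, p0, (p0⊥ ⊗ p0⊥)
        [Ax]  ⊢ p0, p0⊥
        [Ax]  ⊢ p0, p0⊥
      [⊗]  ⊢ p0, p0, (p0⊥ ⊗ p0⊥)
        [Ax]  ⊢ p0, p0⊥
        [Ax]  ⊢ p0, p0⊥
    [Ax]  ⊢ p0, p0⊥

Result: YES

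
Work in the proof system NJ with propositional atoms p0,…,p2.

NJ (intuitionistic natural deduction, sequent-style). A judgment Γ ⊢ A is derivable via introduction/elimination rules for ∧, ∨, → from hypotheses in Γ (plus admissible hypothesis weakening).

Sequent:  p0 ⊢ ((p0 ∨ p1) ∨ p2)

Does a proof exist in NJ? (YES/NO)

Derivation trace:
[∨I₁] p0 ⊢ ((p0 ∨ p1) ∨ p2)
  [∨I₁] p0 ⊢ (p0 ∨ p1)
    [Ax] p0 ⊢ p0

Result: YES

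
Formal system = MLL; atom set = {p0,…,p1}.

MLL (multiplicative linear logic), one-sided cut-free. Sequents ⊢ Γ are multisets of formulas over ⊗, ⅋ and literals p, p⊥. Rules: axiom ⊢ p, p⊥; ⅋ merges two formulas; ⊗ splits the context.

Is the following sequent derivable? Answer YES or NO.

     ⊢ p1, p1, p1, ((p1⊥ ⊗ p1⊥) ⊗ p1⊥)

Derivation trace:
[⊗]  ⊢ p1, p1, p1, ((p1⊥ ⊗ p1⊥) ⊗ p1⊥)
  [⊗]  ⊢ p1, p1, (p1⊥ ⊗ p1⊥)
    [Ax]  ⊢ p1, p1⊥
    [Ax]  ⊢ p1, p1⊥
  [Ax]  ⊢ p1, p1⊥

Result: YES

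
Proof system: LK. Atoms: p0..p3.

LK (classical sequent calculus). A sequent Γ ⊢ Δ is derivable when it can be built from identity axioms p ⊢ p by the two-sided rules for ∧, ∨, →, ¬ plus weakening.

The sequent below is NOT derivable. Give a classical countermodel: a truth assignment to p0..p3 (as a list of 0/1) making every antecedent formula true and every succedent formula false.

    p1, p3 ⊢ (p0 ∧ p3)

Truth-table refutation:
  v=0000: Γ:[p1=F, p3=F] Δ:[(p0 ∧ p3)=F] refutes=False
  v=0001: Γ:[p1=F, p3=T] Δ:[(p0 ∧ p3)=F] refutes=False
  v=0010: Γ:[p1=F, p3=F] Δ:[(p0 ∧ p3)=F] refutes=False
  v=0011: Γ:[p1=F, p3=T] Δ:[(p0 ∧ p3)=F] refutes=False
  v=0100: Γ:[p1=T, p3=F] Δ:[(p0 ∧ p3)=F] refutes=False
  v=0101: Γ:[p1=T, p3=T] Δ:[(p0 ∧ p3)=F] refutes=True  ← countermodel

Result: [0, 1, 0, 1]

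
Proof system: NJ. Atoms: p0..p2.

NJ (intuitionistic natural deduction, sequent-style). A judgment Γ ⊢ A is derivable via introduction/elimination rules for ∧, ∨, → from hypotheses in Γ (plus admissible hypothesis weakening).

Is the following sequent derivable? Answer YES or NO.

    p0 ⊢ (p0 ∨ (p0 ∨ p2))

Derivation (root first):
[∨I₂] p0 ⊢ (p0 ∨ (p0 ∨ p2))
  [∨I₁] p0 ⊢ (p0 ∨ p2)
    [Ax] p0 ⊢ p0

Result: YES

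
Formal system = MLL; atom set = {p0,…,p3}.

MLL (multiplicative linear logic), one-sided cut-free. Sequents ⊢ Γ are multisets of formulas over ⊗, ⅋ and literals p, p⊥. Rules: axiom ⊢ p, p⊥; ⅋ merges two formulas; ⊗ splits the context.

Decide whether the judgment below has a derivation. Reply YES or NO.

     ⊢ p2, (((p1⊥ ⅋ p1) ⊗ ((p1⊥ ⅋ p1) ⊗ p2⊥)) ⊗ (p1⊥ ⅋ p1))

Proof tree:
[⊗]  ⊢ p2, (((p1⊥ ⅋ p1) ⊗ ((p1⊥ ⅋ p1) ⊗ p2⊥)) ⊗ (p1⊥ ⅋ p1))
  [⊗]  ⊢ p2, ((p1⊥ ⅋ p1) ⊗ ((p1⊥ ⅋ p1) ⊗ p2⊥))
    [⅋]  ⊢ (p1⊥ ⅋ p1)
      [Ax]  ⊢ p1, p1⊥
    [⊗]  ⊢ p2, ((p1⊥ ⅋ p1) ⊗ p2⊥)
      [⅋]  ⊢ (p1⊥ ⅋ p1)
        [Ax]  ⊢ p1, p1⊥
      [Ax]  ⊢ p2, p2⊥
  [⅋]  ⊢ (p1⊥ ⅋ p1)
    [Ax]  ⊢ p1, p1⊥

Result: YES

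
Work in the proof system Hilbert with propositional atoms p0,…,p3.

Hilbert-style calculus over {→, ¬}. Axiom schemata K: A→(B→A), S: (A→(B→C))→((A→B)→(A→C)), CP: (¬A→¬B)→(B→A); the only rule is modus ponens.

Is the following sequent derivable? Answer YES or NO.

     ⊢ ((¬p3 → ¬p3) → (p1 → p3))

Enumerate valuations to refute Γ ⊢ Δ:
  v=0000: Γ:[] Δ:[((¬p3 → ¬p3) → (p1 → p3))=T] refutes=False
  v=0001: Γ:[] Δ:[((¬p3 → ¬p3) → (p1 → p3))=T] refutes=False
  v=0010: Γ:[] Δ:[((¬p3 → ¬p3) → (p1 → p3))=T] refutes=False
  v=0011: Γ:[] Δ:[((¬p3 → ¬p3) → (p1 → p3))=T] refutes=False
  v=0100: Γ:[] Δ:[((¬p3 → ¬p3) → (p1 → p3))=F] refutes=True  ← countermodel

Result: NO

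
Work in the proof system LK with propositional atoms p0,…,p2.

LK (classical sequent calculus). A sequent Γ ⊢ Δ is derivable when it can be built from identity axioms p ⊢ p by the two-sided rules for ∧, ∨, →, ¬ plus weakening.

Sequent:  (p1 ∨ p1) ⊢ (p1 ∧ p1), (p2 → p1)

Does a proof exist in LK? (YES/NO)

Derivation (root first):
[→R] (p1 ∨ p1) ⊢ (p1 ∧ p1), (p2 → p1)
  [WL] (p1 ∨ p1), p2 ⊢ p1, (p1 ∧ p1)
    [∨L] (p1 ∨ p1) ⊢ p1, (p1 ∧ p1)
      [∧R] p1 ⊢ (p1 ∧ p1)
        [Ax] p1 ⊢ p1
        [Ax] p1 ⊢ p1
      [Ax] p1 ⊢ p1

Result: YES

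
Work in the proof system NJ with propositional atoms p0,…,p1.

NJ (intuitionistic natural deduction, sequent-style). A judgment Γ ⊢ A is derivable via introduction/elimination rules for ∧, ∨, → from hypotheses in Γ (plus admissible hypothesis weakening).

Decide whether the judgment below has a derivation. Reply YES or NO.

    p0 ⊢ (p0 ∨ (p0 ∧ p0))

Derivation (root first):
[∨I₂] p0 ⊢ (p0 ∨ (p0 ∧ p0))
  [∧I] p0 ⊢ (p0 ∧ p0)
    [Ax] p0 ⊢ p0
    [Ax] p0 ⊢ p0

Result: YES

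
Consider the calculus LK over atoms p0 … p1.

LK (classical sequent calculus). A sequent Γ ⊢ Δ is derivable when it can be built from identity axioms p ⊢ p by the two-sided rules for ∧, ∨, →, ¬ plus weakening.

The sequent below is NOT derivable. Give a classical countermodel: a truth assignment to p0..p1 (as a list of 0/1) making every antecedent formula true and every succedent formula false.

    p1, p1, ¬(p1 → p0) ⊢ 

Enumerate valuations to refute Γ ⊢ Δ:
  v=00: Γ:[p1=F, p1=F, ¬(p1 → p0)=F] Δ:[] refutes=False
  v=01: Γ:[p1=T, p1=T, ¬(p1 → p0)=T] Δ:[] refutes=True  ← countermodel

Result: [0, 1]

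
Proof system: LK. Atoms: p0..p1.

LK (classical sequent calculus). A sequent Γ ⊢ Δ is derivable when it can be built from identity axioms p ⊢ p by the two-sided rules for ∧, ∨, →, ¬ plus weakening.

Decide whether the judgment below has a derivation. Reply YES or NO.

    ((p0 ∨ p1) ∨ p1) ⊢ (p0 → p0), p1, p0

Proof tree:
[∨L] ((p0 ∨ p1) ∨ p1) ⊢ (p0 → p0), p1, p0
  [∨L] (p0 ∨ p1) ⊢ (p0 → p0), p0
    [Ax] p0 ⊢ p0
    [WL] p1 ⊢ (p0 → p0)
      [→R]  ⊢ (p0 → p0)
        [Ax] p0 ⊢ p0
  [Ax] p1 ⊢ p1

Result: YES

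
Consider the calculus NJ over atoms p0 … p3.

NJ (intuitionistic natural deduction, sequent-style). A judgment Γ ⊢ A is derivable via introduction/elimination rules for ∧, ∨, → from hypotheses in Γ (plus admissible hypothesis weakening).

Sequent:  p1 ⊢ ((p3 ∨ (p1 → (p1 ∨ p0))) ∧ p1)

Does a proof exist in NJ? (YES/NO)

Derivation (root first):
[∧I] p1 ⊢ ((p3 ∨ (p1 → (p1 ∨ p0))) ∧ p1)
  [∨I₂]  ⊢ (p3 ∨ (p1 → (p1 ∨ p0)))
    [→I]  ⊢ (p1 → (p1 ∨ p0))
      [∨I₁] p1 ⊢ (p1 ∨ p0)
        [Ax] p1 ⊢ p1
  [Ax] p1 ⊢ p1

Result: YES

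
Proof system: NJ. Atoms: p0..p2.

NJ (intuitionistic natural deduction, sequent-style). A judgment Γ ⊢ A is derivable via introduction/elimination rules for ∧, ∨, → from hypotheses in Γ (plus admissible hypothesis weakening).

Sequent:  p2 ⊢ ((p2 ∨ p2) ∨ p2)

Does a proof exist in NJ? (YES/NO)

Derivation trace:
[∨I₁] p2 ⊢ ((p2 ∨ p2) ∨ p2)
  [∨I₁] p2 ⊢ (p2 ∨ p2)
    [Ax] p2 ⊢ p2

Result: YES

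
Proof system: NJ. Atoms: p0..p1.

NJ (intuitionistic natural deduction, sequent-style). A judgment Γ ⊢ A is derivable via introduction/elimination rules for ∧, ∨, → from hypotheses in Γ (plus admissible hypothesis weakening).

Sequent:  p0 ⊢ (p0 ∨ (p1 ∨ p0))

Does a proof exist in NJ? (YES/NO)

Derivation (root first):
[∨I₂] p0 ⊢ (p0 ∨ (p1 ∨ p0))
  [∨I₂] p0 ⊢ (p1 ∨ p0)
    [Ax] p0 ⊢ p0

Result: YES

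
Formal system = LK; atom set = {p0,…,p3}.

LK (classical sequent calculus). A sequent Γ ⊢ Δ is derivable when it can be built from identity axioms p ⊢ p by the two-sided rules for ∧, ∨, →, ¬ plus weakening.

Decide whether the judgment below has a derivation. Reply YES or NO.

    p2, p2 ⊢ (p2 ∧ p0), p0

Search for a countermodel by truth-table:
  v=0000: Γ:[p2=F, p2=F] Δ:[(p2 ∧ p0)=F, p0=F] refutes=False
  v=0001: Γ:[p2=F, p2=F] Δ:[(p2 ∧ p0)=F, p0=F] refutes=False
  v=0010: Γ:[p2=T, p2=T] Δ:[(p2 ∧ p0)=F, p0=F] refutes=True  ← countermodel

Result: NO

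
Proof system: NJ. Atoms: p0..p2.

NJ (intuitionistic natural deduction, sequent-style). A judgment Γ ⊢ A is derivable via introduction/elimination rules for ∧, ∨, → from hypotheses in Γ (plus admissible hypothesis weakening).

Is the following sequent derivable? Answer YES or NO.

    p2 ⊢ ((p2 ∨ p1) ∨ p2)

Derivation trace:
[∨I₁] p2 ⊢ ((p2 ∨ p1) ∨ p2)
  [∨I₁] p2 ⊢ (p2 ∨ p1)
    [Ax] p2 ⊢ p2

Result: YES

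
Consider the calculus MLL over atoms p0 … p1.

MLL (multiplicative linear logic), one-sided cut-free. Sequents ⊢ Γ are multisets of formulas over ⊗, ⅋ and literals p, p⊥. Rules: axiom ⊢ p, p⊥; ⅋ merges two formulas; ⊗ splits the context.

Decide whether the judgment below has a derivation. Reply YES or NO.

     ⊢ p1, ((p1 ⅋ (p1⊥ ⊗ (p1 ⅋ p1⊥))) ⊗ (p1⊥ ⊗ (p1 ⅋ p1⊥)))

Derivation (root first):
[⊗]  ⊢ p1, ((p1 ⅋ (p1⊥ ⊗ (p1 ⅋ p1⊥))) ⊗ (p1⊥ ⊗ (p1 ⅋ p1⊥)))
  [⅋]  ⊢ (p1 ⅋ (p1⊥ ⊗ (p1 ⅋ p1⊥)))
    [⊗]  ⊢ p1, (p1⊥ ⊗ (p1 ⅋ p1⊥))
      [Ax]  ⊢ p1, p1⊥
      [⅋]  ⊢ (p1 ⅋ p1⊥)
        [Ax]  ⊢ p1, p1⊥
  [⊗]  ⊢ p1, (p1⊥ ⊗ (p1 ⅋ p1⊥))
    [Ax]  ⊢ p1, p1⊥
    [⅋]  ⊢ (p1 ⅋ p1⊥)
      [Ax]  ⊢ p1, p1⊥

Result: YES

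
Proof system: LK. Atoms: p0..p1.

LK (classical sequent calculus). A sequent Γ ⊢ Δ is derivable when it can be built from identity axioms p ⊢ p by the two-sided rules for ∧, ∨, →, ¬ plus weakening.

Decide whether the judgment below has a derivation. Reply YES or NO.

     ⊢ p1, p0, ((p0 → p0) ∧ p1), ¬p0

Derivation (root first):
[¬R]  ⊢ p1, p0, ((p0 → p0) ∧ p1), ¬p0
  [∧R] p0 ⊢ p1, p0, ((p0 → p0) ∧ p1)
    [→R]  ⊢ p1, (p0 → p0)
      [WR] p0 ⊢ p0, p1
        [Ax] p0 ⊢ p0
    [WR] p0 ⊢ p0, p1
      [Ax] p0 ⊢ p0

Result: YES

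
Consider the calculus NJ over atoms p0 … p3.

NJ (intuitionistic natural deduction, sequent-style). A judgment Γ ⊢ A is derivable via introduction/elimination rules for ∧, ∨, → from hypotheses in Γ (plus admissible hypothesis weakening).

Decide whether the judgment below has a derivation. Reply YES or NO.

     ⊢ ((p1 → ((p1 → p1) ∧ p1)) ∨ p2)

Derivation (root first):
[∨I₁]  ⊢ ((p1 → ((p1 → p1) ∧ p1)) ∨ p2)
  [→I]  ⊢ (p1 → ((p1 → p1) ∧ p1))
    [∧I] p1 ⊢ ((p1 → p1) ∧ p1)
      [→I]  ⊢ (p1 → p1)
        [Ax] p1 ⊢ p1
      [Ax] p1 ⊢ p1

Result: YES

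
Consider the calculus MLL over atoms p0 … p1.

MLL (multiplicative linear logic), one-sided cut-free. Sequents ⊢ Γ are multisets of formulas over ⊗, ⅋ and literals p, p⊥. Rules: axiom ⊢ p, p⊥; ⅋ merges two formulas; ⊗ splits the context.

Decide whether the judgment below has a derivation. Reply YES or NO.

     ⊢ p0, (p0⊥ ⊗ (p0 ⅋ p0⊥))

Proof tree:
[⊗]  ⊢ p0, (p0⊥ ⊗ (p0 ⅋ p0⊥))
  [Ax]  ⊢ p0, p0⊥
  [⅋]  ⊢ (p0 ⅋ p0⊥)
    [Ax]  ⊢ p0, p0⊥

Result: YES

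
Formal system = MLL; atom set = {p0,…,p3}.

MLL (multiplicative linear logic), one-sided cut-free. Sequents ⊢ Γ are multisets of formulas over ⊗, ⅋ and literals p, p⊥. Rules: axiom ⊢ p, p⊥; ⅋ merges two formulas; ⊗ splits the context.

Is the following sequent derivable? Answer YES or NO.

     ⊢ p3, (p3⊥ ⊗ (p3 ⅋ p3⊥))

Derivation (root first):
[⊗]  ⊢ p3, (p3⊥ ⊗ (p3 ⅋ p3⊥))
  [Ax]  ⊢ p3, p3⊥
  [⅋]  ⊢ (p3 ⅋ p3⊥)
    [Ax]  ⊢ p3, p3⊥

Result: YES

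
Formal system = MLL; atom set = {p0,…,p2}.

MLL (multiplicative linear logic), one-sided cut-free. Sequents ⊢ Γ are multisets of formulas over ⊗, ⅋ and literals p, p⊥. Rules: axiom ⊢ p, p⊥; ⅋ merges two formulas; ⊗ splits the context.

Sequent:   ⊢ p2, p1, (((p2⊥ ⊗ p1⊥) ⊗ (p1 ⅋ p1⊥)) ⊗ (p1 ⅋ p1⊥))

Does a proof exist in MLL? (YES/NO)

Derivation (root first):
[⊗]  ⊢ p2, p1, (((p2⊥ ⊗ p1⊥) ⊗ (p1 ⅋ p1⊥)) ⊗ (p1 ⅋ p1⊥))
  [⊗]  ⊢ p2, p1, ((p2⊥ ⊗ p1⊥) ⊗ (p1 ⅋ p1⊥))
    [⊗]  ⊢ p2, p1, (p2⊥ ⊗ p1⊥)
      [Ax]  ⊢ p2, p2⊥
      [Ax]  ⊢ p1, p1⊥
    [⅋]  ⊢ (p1 ⅋ p1⊥)
      [Ax]  ⊢ p1, p1⊥
  [⅋]  ⊢ (p1 ⅋ p1⊥)
    [Ax]  ⊢ p1, p1⊥

Result: YES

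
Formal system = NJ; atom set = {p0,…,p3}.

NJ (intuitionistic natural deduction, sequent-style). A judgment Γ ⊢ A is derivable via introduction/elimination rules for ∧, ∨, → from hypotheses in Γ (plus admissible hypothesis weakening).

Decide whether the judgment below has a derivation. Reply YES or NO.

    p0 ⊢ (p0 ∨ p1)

Derivation (root first):
[→E] p0 ⊢ (p0 ∨ p1)
  [→I]  ⊢ (p0 → (p0 ∨ p1))
    [∨I₁] p0 ⊢ (p0 ∨ p1)
      [Ax] p0 ⊢ p0
  [Ax] p0 ⊢ p0

Result: YES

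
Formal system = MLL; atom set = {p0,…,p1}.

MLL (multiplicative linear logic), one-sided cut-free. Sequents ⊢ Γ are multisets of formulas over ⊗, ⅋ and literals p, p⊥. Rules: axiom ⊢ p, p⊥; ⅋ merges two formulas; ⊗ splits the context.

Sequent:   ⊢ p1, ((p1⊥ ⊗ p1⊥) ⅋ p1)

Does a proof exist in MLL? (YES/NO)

Derivation (root first):
[⅋]  ⊢ p1, ((p1⊥ ⊗ p1⊥) ⅋ p1)
  [⊗]  ⊢ p1, p1, (p1⊥ ⊗ p1⊥)
    [Ax]  ⊢ p1, p1⊥
    [Ax]  ⊢ p1, p1⊥

Result: YES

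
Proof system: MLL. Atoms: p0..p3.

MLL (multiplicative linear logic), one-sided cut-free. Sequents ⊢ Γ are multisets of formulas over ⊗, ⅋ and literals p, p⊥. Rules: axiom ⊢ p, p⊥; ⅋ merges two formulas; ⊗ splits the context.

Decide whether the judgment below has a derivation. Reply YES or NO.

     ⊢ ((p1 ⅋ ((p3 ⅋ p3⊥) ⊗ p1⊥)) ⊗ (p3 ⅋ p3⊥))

Derivation trace:
[⊗]  ⊢ ((p1 ⅋ ((p3 ⅋ p3⊥) ⊗ p1⊥)) ⊗ (p3 ⅋ p3⊥))
  [⅋]  ⊢ (p1 ⅋ ((p3 ⅋ p3⊥) ⊗ p1⊥))
    [⊗]  ⊢ p1, ((p3 ⅋ p3⊥) ⊗ p1⊥)
      [⅋]  ⊢ (p3 ⅋ p3⊥)
        [Ax]  ⊢ p3, p3⊥
      [Ax]  ⊢ p1, p1⊥
  [⅋]  ⊢ (p3 ⅋ p3⊥)
    [Ax]  ⊢ p3, p3⊥

Result: YES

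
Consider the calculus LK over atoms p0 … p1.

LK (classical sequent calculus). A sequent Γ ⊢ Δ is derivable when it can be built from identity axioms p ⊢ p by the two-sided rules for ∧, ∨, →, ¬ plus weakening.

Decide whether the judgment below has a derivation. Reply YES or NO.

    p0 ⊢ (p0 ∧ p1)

Search for a countermodel by truth-table:
  v=00: Γ:[p0=F] Δ:[(p0 ∧ p1)=F] refutes=False
  v=01: Γ:[p0=F] Δ:[(p0 ∧ p1)=F] refutes=False
  v=10: Γ:[p0=T] Δ:[(p0 ∧ p1)=F] refutes=True  ← countermodel

Result: NO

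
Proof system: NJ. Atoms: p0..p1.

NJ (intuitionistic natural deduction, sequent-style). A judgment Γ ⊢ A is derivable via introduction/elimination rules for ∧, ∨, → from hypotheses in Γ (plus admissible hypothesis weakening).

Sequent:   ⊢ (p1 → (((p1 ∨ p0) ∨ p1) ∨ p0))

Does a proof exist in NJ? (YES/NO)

Derivation (root first):
[→I]  ⊢ (p1 → (((p1 ∨ p0) ∨ p1) ∨ p0))
  [∨I₁] p1 ⊢ (((p1 ∨ p0) ∨ p1) ∨ p0)
    [∨I₁] p1 ⊢ ((p1 ∨ p0) ∨ p1)
      [∨I₁] p1 ⊢ (p1 ∨ p0)
        [Ax] p1 ⊢ p1

Result: YES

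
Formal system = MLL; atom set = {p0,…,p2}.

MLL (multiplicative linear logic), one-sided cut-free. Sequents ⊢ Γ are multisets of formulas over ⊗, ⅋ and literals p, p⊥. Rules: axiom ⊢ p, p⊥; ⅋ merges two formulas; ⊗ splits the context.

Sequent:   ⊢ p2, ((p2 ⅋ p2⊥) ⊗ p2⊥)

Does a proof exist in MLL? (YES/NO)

Proof tree:
[⊗]  ⊢ p2, ((p2 ⅋ p2⊥) ⊗ p2⊥)
  [⅋]  ⊢ (p2 ⅋ p2⊥)
    [Ax]  ⊢ p2, p2⊥
  [Ax]  ⊢ p2, p2⊥

Result: YES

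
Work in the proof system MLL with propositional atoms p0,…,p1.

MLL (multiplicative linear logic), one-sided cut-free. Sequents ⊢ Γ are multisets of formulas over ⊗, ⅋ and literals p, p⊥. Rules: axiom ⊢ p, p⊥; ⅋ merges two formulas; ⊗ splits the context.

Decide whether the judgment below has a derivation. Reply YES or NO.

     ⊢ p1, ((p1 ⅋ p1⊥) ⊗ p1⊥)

Proof tree:
[⊗]  ⊢ p1, ((p1 ⅋ p1⊥) ⊗ p1⊥)
  [⅋]  ⊢ (p1 ⅋ p1⊥)
    [Ax]  ⊢ p1, p1⊥
  [Ax]  ⊢ p1, p1⊥

Result: YES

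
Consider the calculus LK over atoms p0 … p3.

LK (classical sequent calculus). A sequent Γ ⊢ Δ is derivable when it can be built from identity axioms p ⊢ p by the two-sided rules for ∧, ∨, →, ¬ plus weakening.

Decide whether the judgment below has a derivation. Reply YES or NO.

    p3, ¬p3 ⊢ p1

Derivation trace:
[WR] p3, ¬p3 ⊢ p1
  [¬L] p3, ¬p3 ⊢ 
    [Ax] p3 ⊢ p3

Result: YES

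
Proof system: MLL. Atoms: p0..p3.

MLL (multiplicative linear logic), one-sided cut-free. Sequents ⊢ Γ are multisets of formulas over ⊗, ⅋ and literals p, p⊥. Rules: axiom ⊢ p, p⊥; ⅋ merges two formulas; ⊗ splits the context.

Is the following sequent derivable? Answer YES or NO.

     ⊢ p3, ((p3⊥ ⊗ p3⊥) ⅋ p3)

Proof tree:
[⅋]  ⊢ p3, ((p3⊥ ⊗ p3⊥) ⅋ p3)
  [⊗]  ⊢ p3, p3, (p3⊥ ⊗ p3⊥)
    [Ax]  ⊢ p3, p3⊥
    [Ax]  ⊢ p3, p3⊥

Result: YES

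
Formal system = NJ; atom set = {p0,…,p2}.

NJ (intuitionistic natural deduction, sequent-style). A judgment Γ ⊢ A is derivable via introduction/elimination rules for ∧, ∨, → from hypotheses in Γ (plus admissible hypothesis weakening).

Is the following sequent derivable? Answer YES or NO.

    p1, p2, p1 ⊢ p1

Proof tree:
[Wk] p1, p2, p1 ⊢ p1
  [Wk] p1, p2 ⊢ p1
    [Ax] p1 ⊢ p1

Result: YES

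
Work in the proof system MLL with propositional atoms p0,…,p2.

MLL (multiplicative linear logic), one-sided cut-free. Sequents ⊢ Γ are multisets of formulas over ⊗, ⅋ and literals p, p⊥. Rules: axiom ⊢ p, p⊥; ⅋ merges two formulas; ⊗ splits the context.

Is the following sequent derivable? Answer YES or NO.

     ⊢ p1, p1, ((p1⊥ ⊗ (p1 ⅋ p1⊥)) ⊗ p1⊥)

Derivation (root first):
[⊗]  ⊢ p1, p1, ((p1⊥ ⊗ (p1 ⅋ p1⊥)) ⊗ p1⊥)
  [⊗]  ⊢ p1, (p1⊥ ⊗ (p1 ⅋ p1⊥))
    [Ax]  ⊢ p1, p1⊥
    [⅋]  ⊢ (p1 ⅋ p1⊥)
      [Ax]  ⊢ p1, p1⊥
  [Ax]  ⊢ p1, p1⊥

Result: YES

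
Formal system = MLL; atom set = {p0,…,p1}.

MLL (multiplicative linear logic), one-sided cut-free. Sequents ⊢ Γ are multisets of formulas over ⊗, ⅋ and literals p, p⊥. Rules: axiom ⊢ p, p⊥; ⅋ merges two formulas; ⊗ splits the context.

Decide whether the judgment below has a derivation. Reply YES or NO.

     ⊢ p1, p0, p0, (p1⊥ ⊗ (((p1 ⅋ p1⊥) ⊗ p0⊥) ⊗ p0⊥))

Derivation trace:
[⊗]  ⊢ p1, p0, p0, (p1⊥ ⊗ (((p1 ⅋ p1⊥) ⊗ p0⊥) ⊗ p0⊥))
  [Ax]  ⊢ p1, p1⊥
  [⊗]  ⊢ p0, p0, (((p1 ⅋ p1⊥) ⊗ p0⊥) ⊗ p0⊥)
    [⊗]  ⊢ p0, ((p1 ⅋ p1⊥) ⊗ p0⊥)
      [⅋]  ⊢ (p1 ⅋ p1⊥)
        [Ax]  ⊢ p1, p1⊥
      [Ax]  ⊢ p0, p0⊥
    [Ax]  ⊢ p0, p0⊥

Result: YES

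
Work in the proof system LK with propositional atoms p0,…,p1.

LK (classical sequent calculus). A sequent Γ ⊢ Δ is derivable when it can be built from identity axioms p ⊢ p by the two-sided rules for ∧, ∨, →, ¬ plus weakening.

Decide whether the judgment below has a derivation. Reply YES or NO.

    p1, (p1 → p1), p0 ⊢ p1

Derivation trace:
[WL] p1, (p1 → p1), p0 ⊢ p1
  [→L] p1, (p1 → p1) ⊢ p1
    [Ax] p1 ⊢ p1
    [Ax] p1 ⊢ p1

Result: YES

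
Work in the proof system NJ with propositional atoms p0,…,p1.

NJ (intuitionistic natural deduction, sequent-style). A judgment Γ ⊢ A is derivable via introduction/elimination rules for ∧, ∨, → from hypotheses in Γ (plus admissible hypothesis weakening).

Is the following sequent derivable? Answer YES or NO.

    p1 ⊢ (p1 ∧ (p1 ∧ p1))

Derivation trace:
[∧I] p1 ⊢ (p1 ∧ (p1 ∧ p1))
  [Ax] p1 ⊢ p1
  [∧I] p1 ⊢ (p1 ∧ p1)
    [Ax] p1 ⊢ p1
    [Ax] p1 ⊢ p1

Result: YES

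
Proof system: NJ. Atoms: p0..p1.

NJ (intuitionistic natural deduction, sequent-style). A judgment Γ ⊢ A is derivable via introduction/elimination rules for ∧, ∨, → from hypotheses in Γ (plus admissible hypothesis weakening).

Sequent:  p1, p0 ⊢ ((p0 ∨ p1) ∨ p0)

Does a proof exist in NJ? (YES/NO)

Derivation (root first):
[∨I₁] p1, p0 ⊢ ((p0 ∨ p1) ∨ p0)
  [Wk] p1, p0 ⊢ (p0 ∨ p1)
    [∨I₂] p1 ⊢ (p0 ∨ p1)
      [Ax] p1 ⊢ p1

Result: YES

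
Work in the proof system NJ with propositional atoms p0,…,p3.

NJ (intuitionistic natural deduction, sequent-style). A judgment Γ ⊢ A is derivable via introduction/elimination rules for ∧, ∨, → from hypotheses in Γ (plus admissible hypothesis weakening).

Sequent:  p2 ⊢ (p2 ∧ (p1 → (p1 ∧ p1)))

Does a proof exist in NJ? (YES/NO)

Derivation (root first):
[∧I] p2 ⊢ (p2 ∧ (p1 → (p1 ∧ p1)))
  [Ax] p2 ⊢ p2
  [→I]  ⊢ (p1 → (p1 ∧ p1))
    [∧I] p1 ⊢ (p1 ∧ p1)
      [Ax] p1 ⊢ p1
      [Ax] p1 ⊢ p1

Result: YES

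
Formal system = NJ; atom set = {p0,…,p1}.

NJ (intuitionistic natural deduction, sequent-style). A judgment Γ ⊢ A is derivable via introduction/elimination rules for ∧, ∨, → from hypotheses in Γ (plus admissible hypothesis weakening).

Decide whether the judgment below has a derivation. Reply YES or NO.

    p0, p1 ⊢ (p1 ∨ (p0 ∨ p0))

Proof tree:
[∨I₂] p0, p1 ⊢ (p1 ∨ (p0 ∨ p0))
  [∨I₁] p0, p1 ⊢ (p0 ∨ p0)
    [Wk] p0, p1 ⊢ p0
      [Ax] p0 ⊢ p0

Result: YES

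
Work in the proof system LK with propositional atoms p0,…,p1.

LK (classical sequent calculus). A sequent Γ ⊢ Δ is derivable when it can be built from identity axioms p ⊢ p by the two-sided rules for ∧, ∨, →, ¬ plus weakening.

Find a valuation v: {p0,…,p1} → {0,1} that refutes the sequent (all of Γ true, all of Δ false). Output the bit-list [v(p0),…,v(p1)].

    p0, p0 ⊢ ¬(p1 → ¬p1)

Enumerate valuations to refute Γ ⊢ Δ:
  v=00: Γ:[p0=F, p0=F] Δ:[¬(p1 → ¬p1)=F] refutes=False
  v=01: Γ:[p0=F, p0=F] Δ:[¬(p1 → ¬p1)=T] refutes=False
  v=10: Γ:[p0=T, p0=T] Δ:[¬(p1 → ¬p1)=F] refutes=True  ← countermodel

Result: [1, 0]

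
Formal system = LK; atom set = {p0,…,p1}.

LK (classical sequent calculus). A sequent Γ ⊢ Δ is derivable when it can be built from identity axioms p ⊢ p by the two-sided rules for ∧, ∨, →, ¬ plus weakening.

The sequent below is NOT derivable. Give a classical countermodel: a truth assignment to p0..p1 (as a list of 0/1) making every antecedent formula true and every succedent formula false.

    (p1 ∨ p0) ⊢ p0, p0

Search for a countermodel by truth-table:
  v=00: Γ:[(p1 ∨ p0)=F] Δ:[p0=F, p0=F] refutes=False
  v=01: Γ:[(p1 ∨ p0)=T] Δ:[p0=F, p0=F] refutes=True  ← countermodel

Result: [0, 1]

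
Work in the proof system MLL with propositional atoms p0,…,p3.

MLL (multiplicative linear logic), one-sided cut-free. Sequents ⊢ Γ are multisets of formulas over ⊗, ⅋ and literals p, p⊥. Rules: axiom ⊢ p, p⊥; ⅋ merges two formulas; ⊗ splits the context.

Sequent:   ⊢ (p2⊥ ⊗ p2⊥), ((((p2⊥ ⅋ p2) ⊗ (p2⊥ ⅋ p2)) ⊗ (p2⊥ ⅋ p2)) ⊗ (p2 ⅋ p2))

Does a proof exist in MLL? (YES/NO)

Derivation (root first):
[⊗]  ⊢ (p2⊥ ⊗ p2⊥), ((((p2⊥ ⅋ p2) ⊗ (p2⊥ ⅋ p2)) ⊗ (p2⊥ ⅋ p2)) ⊗ (p2 ⅋ p2))
  [⊗]  ⊢ (((p2⊥ ⅋ p2) ⊗ (p2⊥ ⅋ p2)) ⊗ (p2⊥ ⅋ p2))
    [⊗]  ⊢ ((p2⊥ ⅋ p2) ⊗ (p2⊥ ⅋ p2))
      [⅋]  ⊢ (p2⊥ ⅋ p2)
        [Ax]  ⊢ p2, p2⊥
      [⅋]  ⊢ (p2⊥ ⅋ p2)
        [Ax]  ⊢ p2, p2⊥
    [⅋]  ⊢ (p2⊥ ⅋ p2)
      [Ax]  ⊢ p2, p2⊥
  [⅋]  ⊢ (p2⊥ ⊗ p2⊥), (p2 ⅋ p2)
    [⊗]  ⊢ p2, p2, (p2⊥ ⊗ p2⊥)
      [Ax]  ⊢ p2, p2⊥
      [Ax]  ⊢ p2, p2⊥

Result: YES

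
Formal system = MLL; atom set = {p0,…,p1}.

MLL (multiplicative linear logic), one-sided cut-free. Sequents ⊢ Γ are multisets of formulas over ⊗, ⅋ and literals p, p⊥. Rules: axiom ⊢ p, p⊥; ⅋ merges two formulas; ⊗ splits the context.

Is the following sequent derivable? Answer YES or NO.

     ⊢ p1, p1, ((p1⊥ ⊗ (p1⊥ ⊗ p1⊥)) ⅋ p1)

Derivation (root first):
[⅋]  ⊢ p1, p1, ((p1⊥ ⊗ (p1⊥ ⊗ p1⊥)) ⅋ p1)
  [⊗]  ⊢ p1, p1, p1, (p1⊥ ⊗ (p1⊥ ⊗ p1⊥))
    [Ax]  ⊢ p1, p1⊥
    [⊗]  ⊢ p1, p1, (p1⊥ ⊗ p1⊥)
      [Ax]  ⊢ p1, p1⊥
      [Ax]  ⊢ p1, p1⊥

Result: YES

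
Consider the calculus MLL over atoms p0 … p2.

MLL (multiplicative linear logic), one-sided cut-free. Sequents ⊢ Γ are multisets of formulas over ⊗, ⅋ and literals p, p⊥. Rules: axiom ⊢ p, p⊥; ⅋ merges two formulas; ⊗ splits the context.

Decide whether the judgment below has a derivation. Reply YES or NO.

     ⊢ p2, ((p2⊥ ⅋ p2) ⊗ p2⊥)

Proof tree:
[⊗]  ⊢ p2, ((p2⊥ ⅋ p2) ⊗ p2⊥)
  [⅋]  ⊢ (p2⊥ ⅋ p2)
    [Ax]  ⊢ p2, p2⊥
  [Ax]  ⊢ p2, p2⊥

Result: YES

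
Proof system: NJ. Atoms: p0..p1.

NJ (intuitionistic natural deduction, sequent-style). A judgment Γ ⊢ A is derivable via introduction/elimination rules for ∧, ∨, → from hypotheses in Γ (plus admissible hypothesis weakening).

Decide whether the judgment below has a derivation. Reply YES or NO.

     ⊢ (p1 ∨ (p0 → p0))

Derivation trace:
[∨I₂]  ⊢ (p1 ∨ (p0 → p0))
  [→I]  ⊢ (p0 → p0)
    [Ax] p0 ⊢ p0

Result: YES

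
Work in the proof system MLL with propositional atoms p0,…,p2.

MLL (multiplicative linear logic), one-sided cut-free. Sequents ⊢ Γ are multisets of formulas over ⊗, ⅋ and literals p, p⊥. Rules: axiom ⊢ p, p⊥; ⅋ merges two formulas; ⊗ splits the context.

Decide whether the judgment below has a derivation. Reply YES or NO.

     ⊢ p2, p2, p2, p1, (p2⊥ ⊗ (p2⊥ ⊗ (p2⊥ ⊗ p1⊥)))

Derivation trace:
[⊗]  ⊢ p2, p2, p2, p1, (p2⊥ ⊗ (p2⊥ ⊗ (p2⊥ ⊗ p1⊥)))
  [Ax]  ⊢ p2, p2⊥
  [⊗]  ⊢ p2, p2, p1, (p2⊥ ⊗ (p2⊥ ⊗ p1⊥))
    [Ax]  ⊢ p2, p2⊥
    [⊗]  ⊢ p2, p1, (p2⊥ ⊗ p1⊥)
      [Ax]  ⊢ p2, p2⊥
      [Ax]  ⊢ p1, p1⊥

Result: YES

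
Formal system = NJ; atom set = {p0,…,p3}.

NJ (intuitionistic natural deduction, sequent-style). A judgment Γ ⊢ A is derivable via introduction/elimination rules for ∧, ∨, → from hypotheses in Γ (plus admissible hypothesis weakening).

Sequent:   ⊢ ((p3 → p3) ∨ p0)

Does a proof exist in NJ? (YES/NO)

Derivation (root first):
[∨I₁]  ⊢ ((p3 → p3) ∨ p0)
  [→I]  ⊢ (p3 → p3)
    [Ax] p3 ⊢ p3

Result: YES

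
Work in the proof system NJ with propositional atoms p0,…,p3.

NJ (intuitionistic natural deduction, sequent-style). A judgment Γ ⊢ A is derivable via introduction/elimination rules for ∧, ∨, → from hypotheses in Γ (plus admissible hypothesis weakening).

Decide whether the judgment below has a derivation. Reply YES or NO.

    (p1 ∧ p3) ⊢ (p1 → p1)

Proof tree:
[Wk] (p1 ∧ p3) ⊢ (p1 → p1)
  [→I]  ⊢ (p1 → p1)
    [Ax] p1 ⊢ p1

Result: YES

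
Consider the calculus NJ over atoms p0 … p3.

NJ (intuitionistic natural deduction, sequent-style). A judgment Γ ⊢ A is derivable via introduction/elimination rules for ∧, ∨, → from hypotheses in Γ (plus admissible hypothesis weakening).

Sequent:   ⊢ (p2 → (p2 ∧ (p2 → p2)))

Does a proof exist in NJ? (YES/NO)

Derivation (root first):
[→I]  ⊢ (p2 → (p2 ∧ (p2 → p2)))
  [∧I] p2 ⊢ (p2 ∧ (p2 → p2))
    [Ax] p2 ⊢ p2
    [→I]  ⊢ (p2 → p2)
      [Ax] p2 ⊢ p2

Result: YES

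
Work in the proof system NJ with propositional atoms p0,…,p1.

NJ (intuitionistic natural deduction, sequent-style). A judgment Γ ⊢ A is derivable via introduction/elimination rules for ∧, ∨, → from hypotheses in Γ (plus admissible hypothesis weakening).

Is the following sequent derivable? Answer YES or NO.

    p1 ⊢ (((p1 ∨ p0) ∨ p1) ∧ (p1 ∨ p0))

Derivation (root first):
[∧I] p1 ⊢ (((p1 ∨ p0) ∨ p1) ∧ (p1 ∨ p0))
  [∨I₁] p1 ⊢ ((p1 ∨ p0) ∨ p1)
    [∨I₁] p1 ⊢ (p1 ∨ p0)
      [Ax] p1 ⊢ p1
  [∨I₁] p1 ⊢ (p1 ∨ p0)
    [Ax] p1 ⊢ p1

Result: YES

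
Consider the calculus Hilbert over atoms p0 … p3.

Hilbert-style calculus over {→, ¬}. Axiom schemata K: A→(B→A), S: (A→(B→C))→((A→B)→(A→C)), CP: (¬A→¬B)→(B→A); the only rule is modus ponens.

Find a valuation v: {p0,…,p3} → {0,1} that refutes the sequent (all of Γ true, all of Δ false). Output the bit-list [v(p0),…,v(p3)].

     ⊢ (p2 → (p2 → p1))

Truth-table refutation:
  v=0000: Γ:[] Δ:[(p2 → (p2 → p1))=T] refutes=False
  v=0001: Γ:[] Δ:[(p2 → (p2 → p1))=T] refutes=False
  v=0010: Γ:[] Δ:[(p2 → (p2 → p1))=F] refutes=True  ← countermodel

Result: [0, 0, 1, 0]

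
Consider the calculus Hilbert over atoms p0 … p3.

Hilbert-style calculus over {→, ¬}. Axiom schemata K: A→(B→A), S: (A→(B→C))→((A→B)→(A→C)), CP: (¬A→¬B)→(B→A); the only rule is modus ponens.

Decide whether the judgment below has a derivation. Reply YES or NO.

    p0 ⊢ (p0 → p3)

Enumerate valuations to refute Γ ⊢ Δ:
  v=0000: Γ:[p0=F] Δ:[(p0 → p3)=T] refutes=False
  v=0001: Γ:[p0=F] Δ:[(p0 → p3)=T] refutes=False
  v=0010: Γ:[p0=F] Δ:[(p0 → p3)=T] refutes=False
  v=0011: Γ:[p0=F] Δ:[(p0 → p3)=T] refutes=False
  v=0100: Γ:[p0=F] Δ:[(p0 → p3)=T] refutes=False
  v=0101: Γ:[p0=F] Δ:[(p0 → p3)=T] refutes=False
  v=0110: Γ:[p0=F] Δ:[(p0 → p3)=T] refutes=False
  v=0111: Γ:[p0=F] Δ:[(p0 → p3)=T] refutes=False
  v=1000: Γ:[p0=T] Δ:[(p0 → p3)=F] refutes=True  ← countermodel

Result: NO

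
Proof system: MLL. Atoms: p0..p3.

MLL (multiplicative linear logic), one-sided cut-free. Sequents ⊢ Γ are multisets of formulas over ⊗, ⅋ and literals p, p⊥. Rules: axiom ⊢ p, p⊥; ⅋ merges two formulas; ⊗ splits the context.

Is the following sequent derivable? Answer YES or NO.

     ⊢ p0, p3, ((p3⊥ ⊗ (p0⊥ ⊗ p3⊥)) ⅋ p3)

Derivation (root first):
[⅋]  ⊢ p0, p3, ((p3⊥ ⊗ (p0⊥ ⊗ p3⊥)) ⅋ p3)
  [⊗]  ⊢ p3, p0, p3, (p3⊥ ⊗ (p0⊥ ⊗ p3⊥))
    [Ax]  ⊢ p3, p3⊥
    [⊗]  ⊢ p0, p3, (p0⊥ ⊗ p3⊥)
      [Ax]  ⊢ p0, p0⊥
      [Ax]  ⊢ p3, p3⊥

Result: YES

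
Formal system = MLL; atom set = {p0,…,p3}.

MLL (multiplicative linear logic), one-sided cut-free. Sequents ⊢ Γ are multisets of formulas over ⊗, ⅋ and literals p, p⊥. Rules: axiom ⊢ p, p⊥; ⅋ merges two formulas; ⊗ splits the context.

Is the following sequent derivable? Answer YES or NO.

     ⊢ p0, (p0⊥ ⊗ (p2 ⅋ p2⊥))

Proof tree:
[⊗]  ⊢ p0, (p0⊥ ⊗ (p2 ⅋ p2⊥))
  [Ax]  ⊢ p0, p0⊥
  [⅋]  ⊢ (p2 ⅋ p2⊥)
    [Ax]  ⊢ p2, p2⊥

Result: YES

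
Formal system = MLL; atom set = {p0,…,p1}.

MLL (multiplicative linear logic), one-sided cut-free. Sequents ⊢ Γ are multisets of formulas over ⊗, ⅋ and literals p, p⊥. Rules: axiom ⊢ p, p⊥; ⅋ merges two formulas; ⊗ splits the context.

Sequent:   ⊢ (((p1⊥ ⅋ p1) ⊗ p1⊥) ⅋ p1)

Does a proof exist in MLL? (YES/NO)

Proof tree:
[⅋]  ⊢ (((p1⊥ ⅋ p1) ⊗ p1⊥) ⅋ p1)
  [⊗]  ⊢ p1, ((p1⊥ ⅋ p1) ⊗ p1⊥)
    [⅋]  ⊢ (p1⊥ ⅋ p1)
      [Ax]  ⊢ p1, p1⊥
    [Ax]  ⊢ p1, p1⊥

Result: YES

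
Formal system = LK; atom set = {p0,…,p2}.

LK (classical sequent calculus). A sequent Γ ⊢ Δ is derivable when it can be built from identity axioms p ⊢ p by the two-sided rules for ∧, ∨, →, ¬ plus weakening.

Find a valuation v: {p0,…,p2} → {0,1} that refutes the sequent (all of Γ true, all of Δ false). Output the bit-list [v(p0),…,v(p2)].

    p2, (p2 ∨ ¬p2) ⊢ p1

Enumerate valuations to refute Γ ⊢ Δ:
  v=000: Γ:[p2=F, (p2 ∨ ¬p2)=T] Δ:[p1=F] refutes=False
  v=001: Γ:[p2=T, (p2 ∨ ¬p2)=T] Δ:[p1=F] refutes=True  ← countermodel

Result: [0, 0, 1]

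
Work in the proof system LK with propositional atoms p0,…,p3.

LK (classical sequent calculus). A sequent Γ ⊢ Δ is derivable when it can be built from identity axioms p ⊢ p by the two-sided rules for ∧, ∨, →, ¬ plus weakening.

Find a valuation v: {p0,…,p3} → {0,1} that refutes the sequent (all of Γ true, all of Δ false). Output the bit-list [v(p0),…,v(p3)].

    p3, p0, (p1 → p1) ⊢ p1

Enumerate valuations to refute Γ ⊢ Δ:
  v=0000: Γ:[p3=F, p0=F, (p1 → p1)=T] Δ:[p1=F] refutes=False
  v=0001: Γ:[p3=T, p0=F, (p1 → p1)=T] Δ:[p1=F] refutes=False
  v=0010: Γ:[p3=F, p0=F, (p1 → p1)=T] Δ:[p1=F] refutes=False
  v=0011: Γ:[p3=T, p0=F, (p1 → p1)=T] Δ:[p1=F] refutes=False
  v=0100: Γ:[p3=F, p0=F, (p1 → p1)=T] Δ:[p1=T] refutes=False
  v=0101: Γ:[p3=T, p0=F, (p1 → p1)=T] Δ:[p1=T] refutes=False
  v=0110: Γ:[p3=F, p0=F, (p1 → p1)=T] Δ:[p1=T] refutes=False
  v=0111: Γ:[p3=T, p0=F, (p1 → p1)=T] Δ:[p1=T] refutes=False
  v=1000: Γ:[p3=F, p0=T, (p1 → p1)=T] Δ:[p1=F] refutes=False
  v=1001: Γ:[p3=T, p0=T, (p1 → p1)=T] Δ:[p1=F] refutes=True  ← countermodel

Result: [1, 0, 0, 1]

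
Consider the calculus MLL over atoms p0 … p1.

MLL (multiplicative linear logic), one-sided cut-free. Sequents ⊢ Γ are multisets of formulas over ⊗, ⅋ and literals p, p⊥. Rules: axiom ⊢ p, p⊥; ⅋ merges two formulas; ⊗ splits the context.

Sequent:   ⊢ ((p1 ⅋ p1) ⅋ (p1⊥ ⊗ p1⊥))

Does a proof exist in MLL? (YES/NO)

Derivation (root first):
[⅋]  ⊢ ((p1 ⅋ p1) ⅋ (p1⊥ ⊗ p1⊥))
  [⅋]  ⊢ (p1⊥ ⊗ p1⊥), (p1 ⅋ p1)
    [⊗]  ⊢ p1, p1, (p1⊥ ⊗ p1⊥)
      [Ax]  ⊢ p1, p1⊥
      [Ax]  ⊢ p1, p1⊥

Result: YES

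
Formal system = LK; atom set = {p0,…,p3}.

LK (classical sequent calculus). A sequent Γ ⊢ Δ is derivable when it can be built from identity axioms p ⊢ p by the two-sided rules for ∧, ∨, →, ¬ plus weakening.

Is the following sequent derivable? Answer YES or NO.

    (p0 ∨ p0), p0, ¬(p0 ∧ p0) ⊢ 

Derivation (root first):
[¬L] (p0 ∨ p0), p0, ¬(p0 ∧ p0) ⊢ 
  [∧R] (p0 ∨ p0), p0 ⊢ (p0 ∧ p0)
    [Ax] p0 ⊢ p0
    [∨L] (p0 ∨ p0) ⊢ p0
      [Ax] p0 ⊢ p0
      [Ax] p0 ⊢ p0

Result: YES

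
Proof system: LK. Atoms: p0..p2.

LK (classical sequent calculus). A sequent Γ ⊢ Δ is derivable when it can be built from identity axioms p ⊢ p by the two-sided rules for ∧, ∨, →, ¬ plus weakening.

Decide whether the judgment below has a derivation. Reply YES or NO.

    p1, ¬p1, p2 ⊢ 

Proof tree:
[WL] p1, ¬p1, p2 ⊢ 
  [¬L] p1, ¬p1 ⊢ 
    [Ax] p1 ⊢ p1

Result: YES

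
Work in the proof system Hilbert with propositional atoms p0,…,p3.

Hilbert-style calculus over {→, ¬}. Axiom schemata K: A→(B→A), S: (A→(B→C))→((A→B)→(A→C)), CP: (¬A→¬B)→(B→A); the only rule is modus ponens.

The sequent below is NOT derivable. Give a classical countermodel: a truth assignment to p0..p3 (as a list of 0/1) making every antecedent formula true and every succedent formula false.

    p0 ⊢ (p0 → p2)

Truth-table refutation:
  v=0000: Γ:[p0=F] Δ:[(p0 → p2)=T] refutes=False
  v=0001: Γ:[p0=F] Δ:[(p0 → p2)=T] refutes=False
  v=0010: Γ:[p0=F] Δ:[(p0 → p2)=T] refutes=False
  v=0011: Γ:[p0=F] Δ:[(p0 → p2)=T] refutes=False
  v=0100: Γ:[p0=F] Δ:[(p0 → p2)=T] refutes=False
  v=0101: Γ:[p0=F] Δ:[(p0 → p2)=T] refutes=False
  v=0110: Γ:[p0=F] Δ:[(p0 → p2)=T] refutes=False
  v=0111: Γ:[p0=F] Δ:[(p0 → p2)=T] refutes=False
  v=1000: Γ:[p0=T] Δ:[(p0 → p2)=F] refutes=True  ← countermodel

Result: [1, 0, 0, 0]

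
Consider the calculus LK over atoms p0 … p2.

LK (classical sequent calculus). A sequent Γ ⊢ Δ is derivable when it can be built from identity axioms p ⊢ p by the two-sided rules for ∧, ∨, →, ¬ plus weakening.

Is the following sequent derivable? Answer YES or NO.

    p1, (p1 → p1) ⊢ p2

Truth-table refutation:
  v=000: Γ:[p1=F, (p1 → p1)=T] Δ:[p2=F] refutes=False
  v=001: Γ:[p1=F, (p1 → p1)=T] Δ:[p2=T] refutes=False
  v=010: Γ:[p1=T, (p1 → p1)=T] Δ:[p2=F] refutes=True  ← countermodel

Result: NO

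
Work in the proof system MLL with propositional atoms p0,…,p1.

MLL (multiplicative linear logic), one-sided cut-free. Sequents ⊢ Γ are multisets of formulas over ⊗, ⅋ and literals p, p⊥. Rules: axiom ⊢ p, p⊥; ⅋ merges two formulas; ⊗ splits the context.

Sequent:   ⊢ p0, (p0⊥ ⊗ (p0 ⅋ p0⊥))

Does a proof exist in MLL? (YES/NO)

Derivation trace:
[⊗]  ⊢ p0, (p0⊥ ⊗ (p0 ⅋ p0⊥))
  [Ax]  ⊢ p0, p0⊥
  [⅋]  ⊢ (p0 ⅋ p0⊥)
    [Ax]  ⊢ p0, p0⊥

Result: YES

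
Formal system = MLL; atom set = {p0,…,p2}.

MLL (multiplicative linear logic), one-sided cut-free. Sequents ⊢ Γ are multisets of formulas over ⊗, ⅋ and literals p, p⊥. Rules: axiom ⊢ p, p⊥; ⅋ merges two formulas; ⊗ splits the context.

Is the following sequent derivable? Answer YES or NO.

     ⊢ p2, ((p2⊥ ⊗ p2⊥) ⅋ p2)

Derivation trace:
[⅋]  ⊢ p2, ((p2⊥ ⊗ p2⊥) ⅋ p2)
  [⊗]  ⊢ p2, p2, (p2⊥ ⊗ p2⊥)
    [Ax]  ⊢ p2, p2⊥
    [Ax]  ⊢ p2, p2⊥

Result: YES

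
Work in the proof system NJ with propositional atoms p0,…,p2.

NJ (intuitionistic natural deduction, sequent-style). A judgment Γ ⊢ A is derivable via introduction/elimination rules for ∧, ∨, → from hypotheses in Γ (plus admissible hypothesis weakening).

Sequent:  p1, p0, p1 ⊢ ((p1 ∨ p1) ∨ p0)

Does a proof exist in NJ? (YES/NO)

Derivation (root first):
[Wk] p1, p0, p1 ⊢ ((p1 ∨ p1) ∨ p0)
  [∨I₁] p1, p0 ⊢ ((p1 ∨ p1) ∨ p0)
    [∨I₂] p1, p0 ⊢ (p1 ∨ p1)
      [Wk] p1, p0 ⊢ p1
        [Ax] p1 ⊢ p1

Result: YES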